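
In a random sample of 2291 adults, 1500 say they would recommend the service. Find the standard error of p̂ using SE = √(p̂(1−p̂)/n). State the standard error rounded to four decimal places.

The sample proportion is 1500/2291 = 0.65474.
p̂(1−p̂) = 0.226056.
Dividing by n and taking the root: √0.000098671 = 0.0099.

SE = 0.0099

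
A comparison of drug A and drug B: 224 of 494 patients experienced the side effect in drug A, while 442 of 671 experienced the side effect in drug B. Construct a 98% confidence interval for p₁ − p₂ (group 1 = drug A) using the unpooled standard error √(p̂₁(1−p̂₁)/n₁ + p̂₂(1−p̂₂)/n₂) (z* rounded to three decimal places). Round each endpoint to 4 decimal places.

(-0.2726, -0.1380)

p̂₁ = 224/494 = 0.45344, p̂₂ = 442/671 = 0.65872; p̂₁ − p̂₂ = -0.20528.
SE = √(0.000501685 + 0.000335035) = √0.000836720 = 0.028926.
The 98% critical value is z* = 2.326. Margin = 2.326·0.028926 = 0.06728.
Interval: -0.20528 ± 0.06728 → (-0.2726, -0.1380).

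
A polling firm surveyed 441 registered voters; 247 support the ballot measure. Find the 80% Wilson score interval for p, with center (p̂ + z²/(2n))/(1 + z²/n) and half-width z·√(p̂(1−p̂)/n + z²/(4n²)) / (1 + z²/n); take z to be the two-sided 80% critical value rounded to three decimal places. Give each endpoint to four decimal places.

Here p̂ = 247/441 = 0.56009 and z = 1.282 (z² = 1.643524).
Denominator 1 + z²/n = 1 + 1.643524/441 = 1.003727.
Center = (0.56009 + 0.001863)/1.003727 = 0.55987.
Radicand: p̂(1−p̂)/n + z²/(4n²) = 0.000558705 + 0.000002113 = 0.000560818.
Half-width = 1.282·√0.000560818/1.003727 = 0.03025.
CI: 0.55987 ± 0.03025 = (0.5296, 0.5901).

(0.5296, 0.5901)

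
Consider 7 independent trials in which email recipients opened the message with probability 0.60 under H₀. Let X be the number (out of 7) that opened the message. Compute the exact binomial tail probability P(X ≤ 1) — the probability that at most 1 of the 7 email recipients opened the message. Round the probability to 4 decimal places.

X ~ Binomial(n=7, p=0.60).
P(X ≤ 1) = C(7,0)·0.60^0·0.40^7 + C(7,1)·0.60^1·0.40^6.
= 0.001638 + 0.017203 = 0.0188.

P = 0.0188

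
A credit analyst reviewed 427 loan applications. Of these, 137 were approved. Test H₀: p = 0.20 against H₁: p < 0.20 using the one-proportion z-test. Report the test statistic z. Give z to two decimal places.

z = 6.24

With x = 137 successes in n = 427, p̂ = 0.32084.
Null standard error: √(0.20·0.80/427) = √0.000374707 = 0.019357.
z = (p̂ − p₀)/SE = (0.32084 − 0.20)/0.019357 = 6.24.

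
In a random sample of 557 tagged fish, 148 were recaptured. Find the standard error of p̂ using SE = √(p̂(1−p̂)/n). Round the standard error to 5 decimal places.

The sample proportion is 148/557 = 0.26571.
p̂(1−p̂) = 0.26571·0.73429 = 0.195108.
SE = √(0.195108/557) = √0.000350284 = 0.01872.

SE = 0.01872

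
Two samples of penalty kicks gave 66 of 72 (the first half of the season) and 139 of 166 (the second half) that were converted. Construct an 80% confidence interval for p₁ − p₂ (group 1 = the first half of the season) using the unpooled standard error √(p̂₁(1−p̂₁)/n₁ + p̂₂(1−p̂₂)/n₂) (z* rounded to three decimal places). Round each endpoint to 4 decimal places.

p̂₁ = 66/72 = 0.91667, p̂₂ = 139/166 = 0.83735; p̂₁ − p̂₂ = 0.07932.
SE = √(0.001060957 + 0.000820454) = √0.001881411 = 0.043375.
For 80% confidence, z* = 1.282. Margin = 1.282·0.043375 = 0.05561.
So the interval runs from 0.0237 to 0.1349.

(0.0237, 0.1349)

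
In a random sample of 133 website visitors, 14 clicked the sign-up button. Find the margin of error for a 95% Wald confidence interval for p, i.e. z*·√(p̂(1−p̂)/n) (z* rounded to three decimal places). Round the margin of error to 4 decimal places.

ME = 0.0522

p̂ = 14/133 = 0.10526.
Standard error of p̂: √(0.094183/133) = √0.000708142 = 0.026611.
For 95% confidence, z* = 1.960.
So ME = 0.0522.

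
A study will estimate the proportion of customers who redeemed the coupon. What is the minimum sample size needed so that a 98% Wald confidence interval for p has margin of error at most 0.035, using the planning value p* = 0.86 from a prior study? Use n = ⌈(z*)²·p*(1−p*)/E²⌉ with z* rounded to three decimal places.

n = 532

For 98% confidence, z* = 2.326.
p*(1−p*) = 0.1204.
Required n before rounding: 5.410276 × 0.1204 / 0.035² = 531.753.
Rounding up, n = 532.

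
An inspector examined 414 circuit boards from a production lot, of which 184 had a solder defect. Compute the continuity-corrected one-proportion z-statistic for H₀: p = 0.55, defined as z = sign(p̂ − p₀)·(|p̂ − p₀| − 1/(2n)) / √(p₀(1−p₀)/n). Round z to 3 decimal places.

The sample proportion is 184/414 = 0.44444. p̂ − p₀ = -0.105556.
1/(2n) = 0.001208.
Corrected numerator: |-0.105556| − 0.001208 = 0.104348.
Null standard error: √(0.55·0.45/414) = √0.000597826 = 0.024450.
z = −0.104348/0.024450 = -4.268.

z = -4.268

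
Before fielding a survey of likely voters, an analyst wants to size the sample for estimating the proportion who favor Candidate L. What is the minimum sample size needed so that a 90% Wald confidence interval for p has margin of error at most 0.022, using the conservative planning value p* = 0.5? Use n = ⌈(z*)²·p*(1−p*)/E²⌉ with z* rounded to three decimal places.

n = 1398

z* = 1.645 at the 90% level.
p*(1−p*) = 0.2500.
Required n before rounding: 2.706025 × 0.2500 / 0.022² = 1397.740.
⌈1397.740⌉ = 1398.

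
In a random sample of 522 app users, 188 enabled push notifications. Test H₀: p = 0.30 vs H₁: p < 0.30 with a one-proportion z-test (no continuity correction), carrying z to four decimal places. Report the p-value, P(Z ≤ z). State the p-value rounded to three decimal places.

Sample proportion p̂ = 188/522 = 0.36015.
SE₀ = √(0.30·0.70/522) = 0.020057.
z = (p̂ − p₀)/SE = (188/522 − 0.30)/0.020057 ≈ 2.9991.
From the standard normal, P(Z ≤ z) = 0.999.

p-value = 0.999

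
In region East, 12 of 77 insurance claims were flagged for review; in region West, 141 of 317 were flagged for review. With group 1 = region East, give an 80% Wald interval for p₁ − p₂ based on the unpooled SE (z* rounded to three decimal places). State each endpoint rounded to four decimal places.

(-0.3529, -0.2250)

p̂₁ = 0.15584, p̂₂ = 0.44479, so the observed difference is -0.28895.
SE = √(0.001708529 + 0.000779030) = √0.002487559 = 0.049875.
z* = 1.282 at the 80% level. Margin of error = 0.06394.
CI: -0.28895 ± 0.06394 = (-0.3529, -0.2250).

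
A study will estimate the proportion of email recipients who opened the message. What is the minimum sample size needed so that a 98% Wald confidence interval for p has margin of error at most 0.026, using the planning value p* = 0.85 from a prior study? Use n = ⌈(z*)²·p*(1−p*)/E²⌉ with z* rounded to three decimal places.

z* = 2.326 at the 98% level.
p*(1−p*) = 0.85·0.15 = 0.1275.
Required n before rounding: 5.410276 × 0.1275 / 0.026² = 1020.429.
⌈1020.429⌉ = 1021.

n = 1021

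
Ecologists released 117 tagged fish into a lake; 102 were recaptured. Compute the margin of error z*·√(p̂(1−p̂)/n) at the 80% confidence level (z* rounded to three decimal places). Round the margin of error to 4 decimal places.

The sample proportion is 102/117 = 0.87179.
Standard error of p̂: √(0.111769/117) = √0.000955287 = 0.030908.
For 80% confidence, z* = 1.282.
So ME = 0.0396.

ME = 0.0396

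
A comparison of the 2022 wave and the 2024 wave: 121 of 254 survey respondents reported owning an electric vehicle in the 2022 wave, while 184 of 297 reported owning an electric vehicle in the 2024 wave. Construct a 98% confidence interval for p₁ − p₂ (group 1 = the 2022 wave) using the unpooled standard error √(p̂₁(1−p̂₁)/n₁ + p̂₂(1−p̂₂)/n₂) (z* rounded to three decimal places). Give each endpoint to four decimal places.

p̂₁ = 121/254 = 0.47638, p̂₂ = 184/297 = 0.61953; p̂₁ − p̂₂ = -0.14315.
Unpooled SE = √(p̂₁(1−p̂₁)/n₁ + p̂₂(1−p̂₂)/n₂) = √(0.000982055 + 0.000793646) = 0.042139.
The 98% critical value is z* = 2.326. Margin = 2.326·0.042139 = 0.09802.
Interval: -0.14315 ± 0.09802 → (-0.2412, -0.0451).

(-0.2412, -0.0451)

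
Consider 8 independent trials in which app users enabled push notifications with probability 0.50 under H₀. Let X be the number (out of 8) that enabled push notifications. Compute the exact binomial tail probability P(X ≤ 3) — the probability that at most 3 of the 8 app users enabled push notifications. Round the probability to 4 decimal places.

X is binomial with n = 8 and p = 0.50.
P(X ≤ 3) = C(8,0)·0.50^0·0.50^8 + C(8,1)·0.50^1·0.50^7 + C(8,2)·0.50^2·0.50^6 + C(8,3)·0.50^3·0.50^5.
= 0.003906 + 0.031250 + 0.109375 + 0.218750 = 0.3633.

P = 0.3633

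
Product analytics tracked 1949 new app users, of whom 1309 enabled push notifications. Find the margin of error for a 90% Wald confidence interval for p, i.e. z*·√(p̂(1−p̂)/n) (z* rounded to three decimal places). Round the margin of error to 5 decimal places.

ME = 0.01750

With x = 1309 successes in n = 1949, p̂ = 0.67163.
Standard error of p̂: √(0.220544/1949) = √0.000113158 = 0.010638.
z* = 1.645 at the 90% level.
ME = 1.645·0.010638 = 0.01750.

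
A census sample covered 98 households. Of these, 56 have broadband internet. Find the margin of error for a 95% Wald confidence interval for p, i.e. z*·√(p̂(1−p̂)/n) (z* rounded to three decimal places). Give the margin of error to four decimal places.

ME = 0.0980

Sample proportion p̂ = 56/98 = 0.57143.
SE(p̂) = √(0.57143·0.42857/98) = 0.049990.
The 95% critical value is z* = 1.960.
ME = 1.960·0.049990 = 0.0980.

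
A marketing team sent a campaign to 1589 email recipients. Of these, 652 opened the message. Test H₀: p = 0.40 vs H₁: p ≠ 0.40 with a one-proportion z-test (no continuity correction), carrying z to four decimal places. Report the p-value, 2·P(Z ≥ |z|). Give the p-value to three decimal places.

p-value = 0.401

With x = 652 successes in n = 1589, p̂ = 0.41032.
Null standard error: √(0.40·0.60/1589) = √0.000151038 = 0.012290.
Test statistic (full precision, shown to 4 dp): z = (652/1589 − 0.40)/SE₀ ≈ 0.8398.
From the standard normal, 2·P(Z ≥ |z|) = 0.401.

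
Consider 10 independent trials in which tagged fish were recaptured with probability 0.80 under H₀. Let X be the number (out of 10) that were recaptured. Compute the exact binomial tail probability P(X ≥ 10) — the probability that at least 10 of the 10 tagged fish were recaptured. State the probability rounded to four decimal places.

X is binomial with n = 10 and p = 0.80.
P(X ≥ 10) = C(10,10)·0.80^10·0.20^0.
= 0.107374 = 0.1074.

P = 0.1074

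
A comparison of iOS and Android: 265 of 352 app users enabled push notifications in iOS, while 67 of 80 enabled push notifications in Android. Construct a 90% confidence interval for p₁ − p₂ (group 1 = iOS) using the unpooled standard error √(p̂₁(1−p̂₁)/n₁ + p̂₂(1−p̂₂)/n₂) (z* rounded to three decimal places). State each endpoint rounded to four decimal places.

(-0.1623, -0.0070)

p̂₁ = 0.75284, p̂₂ = 0.83750, so the observed difference is -0.08466.
SE = √(0.000528612 + 0.001701172) = √0.002229784 = 0.047221.
For 90% confidence, z* = 1.645. Margin of error = 0.07768.
So the interval runs from -0.1623 to -0.0070.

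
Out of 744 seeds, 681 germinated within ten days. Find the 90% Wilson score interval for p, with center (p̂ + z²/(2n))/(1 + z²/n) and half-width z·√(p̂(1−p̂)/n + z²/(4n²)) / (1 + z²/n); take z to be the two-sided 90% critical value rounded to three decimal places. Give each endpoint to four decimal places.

(0.8970, 0.9306)

p̂ = 681/744 = 0.91532; z = 1.645, so z² = 2.706025.
1 + z²/n = 1.003637.
Center = (0.91532 + 0.001819)/1.003637 = 0.91382.
Radicand: p̂(1−p̂)/n + z²/(4n²) = 0.000104176 + 0.000001222 = 0.000105398.
Half-width = 1.645·√0.000105398/1.003637 = 0.01683.
CI: 0.91382 ± 0.01683 = (0.8970, 0.9306).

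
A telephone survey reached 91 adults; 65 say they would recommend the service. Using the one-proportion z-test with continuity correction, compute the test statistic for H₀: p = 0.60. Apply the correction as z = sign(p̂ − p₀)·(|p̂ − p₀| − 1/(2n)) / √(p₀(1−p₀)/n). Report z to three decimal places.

Sample proportion p̂ = 65/91 = 0.71429. p̂ − p₀ = 0.114286.
1/(2n) = 0.005495.
Corrected numerator: |0.114286| − 0.005495 = 0.108791.
Null standard error: √(0.60·0.40/91) = √0.002637363 = 0.051355.
z = +0.108791/0.051355 = 2.118.

z = 2.118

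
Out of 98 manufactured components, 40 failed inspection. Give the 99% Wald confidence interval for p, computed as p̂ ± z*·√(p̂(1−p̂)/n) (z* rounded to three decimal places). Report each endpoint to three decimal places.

Sample proportion p̂ = 40/98 = 0.40816.
SE(p̂) = √(0.40816·0.59184/98) = 0.049648.
The 99% critical value is z* = 2.576.
Margin = 2.576·0.049648 = 0.12789.
Interval: 0.40816 ± 0.12789 → (0.280, 0.536).

(0.280, 0.536)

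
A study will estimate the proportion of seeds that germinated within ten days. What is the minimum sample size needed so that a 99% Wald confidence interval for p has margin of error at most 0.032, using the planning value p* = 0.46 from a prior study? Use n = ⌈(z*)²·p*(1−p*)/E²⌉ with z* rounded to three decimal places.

For 99% confidence, z* = 2.576.
p*(1−p*) = 0.46·0.54 = 0.2484.
(z*)²·p*(1−p*)/E² = 6.635776·0.2484/0.001024 = 1609.694.
Rounding up, n = 1610.

n = 1610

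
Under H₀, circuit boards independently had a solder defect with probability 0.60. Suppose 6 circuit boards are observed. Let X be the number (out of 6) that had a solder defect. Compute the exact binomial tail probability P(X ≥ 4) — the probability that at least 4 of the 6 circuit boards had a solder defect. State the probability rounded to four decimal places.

P = 0.5443

X is binomial with n = 6 and p = 0.60.
P(X ≥ 4) = C(6,4)·0.60^4·0.40^2 + C(6,5)·0.60^5·0.40^1 + C(6,6)·0.60^6·0.40^0.
= 0.311040 + 0.186624 + 0.046656 = 0.5443.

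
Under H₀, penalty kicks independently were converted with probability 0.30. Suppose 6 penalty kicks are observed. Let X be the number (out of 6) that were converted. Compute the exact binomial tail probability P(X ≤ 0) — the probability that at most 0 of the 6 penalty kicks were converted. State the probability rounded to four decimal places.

X ~ Binomial(n=6, p=0.30).
P(X ≤ 0) = C(6,0)·0.30^0·0.70^6.
= 0.117649 = 0.1176.

P = 0.1176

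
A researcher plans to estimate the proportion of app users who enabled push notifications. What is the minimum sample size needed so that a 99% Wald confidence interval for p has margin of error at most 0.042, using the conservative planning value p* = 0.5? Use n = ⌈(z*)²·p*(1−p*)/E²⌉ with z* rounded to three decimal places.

n = 941

For 99% confidence, z* = 2.576.
p*(1−p*) = 0.50·0.50 = 0.2500.
Required n before rounding: 6.635776 × 0.2500 / 0.042² = 940.444.
Rounding up, n = 941.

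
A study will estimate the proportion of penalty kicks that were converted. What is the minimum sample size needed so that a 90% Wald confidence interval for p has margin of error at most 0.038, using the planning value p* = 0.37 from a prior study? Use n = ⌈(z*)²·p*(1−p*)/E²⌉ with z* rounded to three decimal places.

n = 437

The 90% critical value is z* = 1.645.
p*(1−p*) = 0.37·0.63 = 0.2331.
(z*)²·p*(1−p*)/E² = 2.706025·0.2331/0.001444 = 436.824.
Rounding up, n = 437.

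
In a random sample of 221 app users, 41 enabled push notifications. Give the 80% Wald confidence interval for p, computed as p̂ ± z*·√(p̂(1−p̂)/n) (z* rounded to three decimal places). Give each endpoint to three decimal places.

(0.152, 0.219)

With x = 41 successes in n = 221, p̂ = 0.18552.
Standard error of p̂: √(0.151103/221) = √0.000683722 = 0.026148.
For 80% confidence, z* = 1.282.
Margin of error: 1.282 × 0.026148 = 0.03352.
CI: 0.18552 ± 0.03352 = (0.152, 0.219).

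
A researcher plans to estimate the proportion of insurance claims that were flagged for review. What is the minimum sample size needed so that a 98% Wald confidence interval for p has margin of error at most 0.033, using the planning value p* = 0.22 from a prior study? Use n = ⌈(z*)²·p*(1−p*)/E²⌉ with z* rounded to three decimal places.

n = 853

For 98% confidence, z* = 2.326.
p*(1−p*) = 0.1716.
Required n before rounding: 5.410276 × 0.1716 / 0.033² = 852.528.
Rounding up, n = 853.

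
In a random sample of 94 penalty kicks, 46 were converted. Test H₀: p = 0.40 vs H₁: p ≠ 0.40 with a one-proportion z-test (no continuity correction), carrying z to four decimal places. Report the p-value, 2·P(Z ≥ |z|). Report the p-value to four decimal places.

Sample proportion p̂ = 46/94 = 0.48936.
Null standard error: √(0.40·0.60/94) = √0.002553191 = 0.050529.
z = (p̂ − p₀)/SE = (46/94 − 0.40)/0.050529 ≈ 1.7685.
From the standard normal, 2·P(Z ≥ |z|) = 0.0770.

p-value = 0.0770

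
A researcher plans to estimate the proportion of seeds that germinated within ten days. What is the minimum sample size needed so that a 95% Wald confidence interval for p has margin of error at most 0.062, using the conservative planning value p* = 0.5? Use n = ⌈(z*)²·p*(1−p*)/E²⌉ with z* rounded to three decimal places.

n = 250

For 95% confidence, z* = 1.960.
p*(1−p*) = 0.2500.
(z*)²·p*(1−p*)/E² = 3.841600·0.2500/0.003844 = 249.844.
Rounding up, n = 250.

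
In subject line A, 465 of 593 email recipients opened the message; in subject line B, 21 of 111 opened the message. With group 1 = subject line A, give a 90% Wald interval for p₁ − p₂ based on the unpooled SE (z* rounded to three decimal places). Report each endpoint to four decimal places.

(0.5278, 0.6621)

p̂₁ = 0.78415, p̂₂ = 0.18919, so the observed difference is 0.59496.
Unpooled SE = √(p̂₁(1−p̂₁)/n₁ + p̂₂(1−p̂₂)/n₂) = √(0.000285429 + 0.001381952) = 0.040834.
The 90% critical value is z* = 1.645. Margin = 1.645·0.040834 = 0.06717.
CI: 0.59496 ± 0.06717 = (0.5278, 0.6621).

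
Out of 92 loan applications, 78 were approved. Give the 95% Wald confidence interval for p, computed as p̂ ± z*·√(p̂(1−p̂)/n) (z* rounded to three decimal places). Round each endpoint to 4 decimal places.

(0.7744, 0.9212)

Sample proportion p̂ = 78/92 = 0.84783.
SE(p̂) = √(0.84783·0.15217/92) = 0.037448.
For 95% confidence, z* = 1.960.
Margin = 1.960·0.037448 = 0.07340.
So the interval runs from 0.7744 to 0.9212.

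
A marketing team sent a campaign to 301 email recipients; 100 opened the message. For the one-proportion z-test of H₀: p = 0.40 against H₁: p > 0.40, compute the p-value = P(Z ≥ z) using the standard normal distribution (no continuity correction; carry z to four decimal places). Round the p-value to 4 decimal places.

Sample proportion p̂ = 100/301 = 0.33223.
Null standard error: √(0.40·0.60/301) = √0.000797342 = 0.028237.
z = (p̂ − p₀)/SE = (100/301 − 0.40)/0.028237 ≈ -2.4002.
p-value = P(Z ≥ z) with z = -2.4002 → 0.9918.

p-value = 0.9918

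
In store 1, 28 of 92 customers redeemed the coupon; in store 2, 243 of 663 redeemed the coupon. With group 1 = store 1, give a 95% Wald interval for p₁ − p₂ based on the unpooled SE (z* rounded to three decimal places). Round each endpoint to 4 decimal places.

(-0.1631, 0.0388)

p̂₁ = 0.30435, p̂₂ = 0.36652, so the observed difference is -0.06217.
SE = √(0.002301307 + 0.000350199) = √0.002651506 = 0.051493.
For 95% confidence, z* = 1.960. Margin = 1.960·0.051493 = 0.10093.
So the interval runs from -0.1631 to 0.0388.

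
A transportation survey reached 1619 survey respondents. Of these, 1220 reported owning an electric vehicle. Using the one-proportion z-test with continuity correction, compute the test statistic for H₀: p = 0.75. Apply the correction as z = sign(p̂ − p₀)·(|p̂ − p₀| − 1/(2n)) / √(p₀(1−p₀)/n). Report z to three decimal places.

z = 0.301

With x = 1220 successes in n = 1619, p̂ = 0.75355. p̂ − p₀ = 0.003552.
Continuity correction 1/(2n) = 1/3238 = 0.000309.
Corrected numerator: |0.003552| − 0.000309 = 0.003243.
SE₀ = √(0.75·0.25/1619) = 0.010762.
z = (+)0.003243/0.010762 = 0.301.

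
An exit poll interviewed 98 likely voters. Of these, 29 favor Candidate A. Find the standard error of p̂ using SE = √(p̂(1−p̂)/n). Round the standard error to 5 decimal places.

Sample proportion p̂ = 29/98 = 0.29592.
p̂(1−p̂) = 0.208351.
SE = √(0.208351/98) = √0.002126031 = 0.04611.

SE = 0.04611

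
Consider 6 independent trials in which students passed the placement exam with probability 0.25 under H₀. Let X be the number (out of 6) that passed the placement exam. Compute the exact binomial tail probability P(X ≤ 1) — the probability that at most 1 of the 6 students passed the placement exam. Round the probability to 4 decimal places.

P = 0.5339

X ~ Binomial(n=6, p=0.25).
P(X ≤ 1) = C(6,0)·0.25^0·0.75^6 + C(6,1)·0.25^1·0.75^5.
= 0.177979 + 0.355957 = 0.5339.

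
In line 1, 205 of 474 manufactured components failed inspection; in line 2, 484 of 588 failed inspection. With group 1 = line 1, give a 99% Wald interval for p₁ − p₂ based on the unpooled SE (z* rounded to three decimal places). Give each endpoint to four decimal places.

p̂₁ = 205/474 = 0.43249, p̂₂ = 484/588 = 0.82313; p̂₁ − p̂₂ = -0.39064.
SE = √(0.000517811 + 0.000247598) = √0.000765409 = 0.027666.
For 99% confidence, z* = 2.576. Margin of error = 0.07127.
CI: -0.39064 ± 0.07127 = (-0.4619, -0.3194).

(-0.4619, -0.3194)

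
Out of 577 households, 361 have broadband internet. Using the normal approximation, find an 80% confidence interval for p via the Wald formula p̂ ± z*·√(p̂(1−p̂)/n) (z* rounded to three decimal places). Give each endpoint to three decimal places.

(0.600, 0.651)

With x = 361 successes in n = 577, p̂ = 0.62565.
SE(p̂) = √(0.62565·0.37435/577) = 0.020147.
z* = 1.282 at the 80% level.
Margin = 1.282·0.020147 = 0.02583.
So the interval runs from 0.600 to 0.651.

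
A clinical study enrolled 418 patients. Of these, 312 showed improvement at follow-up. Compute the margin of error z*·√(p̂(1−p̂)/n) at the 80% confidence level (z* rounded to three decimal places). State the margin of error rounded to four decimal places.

Sample proportion p̂ = 312/418 = 0.74641.
SE = √(p̂(1−p̂)/n) = √(0.189281/418) = 0.021280.
z* = 1.282 at the 80% level.
Margin of error = z*·SE = 1.282 × 0.021280 = 0.0273.

ME = 0.0273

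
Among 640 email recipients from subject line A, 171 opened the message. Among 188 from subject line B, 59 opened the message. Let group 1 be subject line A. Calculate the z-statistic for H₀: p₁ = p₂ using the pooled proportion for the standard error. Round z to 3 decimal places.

z = -1.255

Sample proportions: p̂₁ = 171/640 = 0.26719 and p̂₂ = 59/188 = 0.31383.
Pooling: p̂ = 230/828 = 0.27778.
Pooled SE = √[0.2006173·0.00688165] ≈ 0.037156.
z = (p̂₁ − p̂₂)/SE = (0.26719 − 0.31383)/0.037156 = -0.04664/0.037156 = -1.255.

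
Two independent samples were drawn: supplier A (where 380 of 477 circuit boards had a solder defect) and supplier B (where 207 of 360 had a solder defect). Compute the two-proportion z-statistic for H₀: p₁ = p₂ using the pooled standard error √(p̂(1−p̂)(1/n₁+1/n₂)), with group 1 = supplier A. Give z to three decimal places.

Sample proportions: p̂₁ = 380/477 = 0.79665 and p̂₂ = 207/360 = 0.57500.
Pooled p̂ = (380+207)/(477+360) = 587/837 = 0.70131.
Pooled SE = √[0.2094726·0.00487421] ≈ 0.031953.
z = 0.22165/0.031953 = 6.937.

z = 6.937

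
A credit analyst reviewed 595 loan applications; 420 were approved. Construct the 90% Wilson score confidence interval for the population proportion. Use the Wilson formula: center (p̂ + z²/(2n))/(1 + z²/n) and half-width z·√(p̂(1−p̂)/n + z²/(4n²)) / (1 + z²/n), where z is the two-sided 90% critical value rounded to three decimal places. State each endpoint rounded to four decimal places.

p̂ = 420/595 = 0.70588; z = 1.645, so z² = 2.706025.
1 + z²/n = 1.004548.
Adjusted center: (0.70588 + z²/(2n))/1.004548 = 0.70495.
Radicand: p̂(1−p̂)/n + z²/(4n²) = 0.000348928 + 0.000001911 = 0.000350839.
Half-width = z·√(radicand)/denom = 1.645·0.018731/1.004548 = 0.03067.
So the interval runs from 0.6743 to 0.7356.

(0.6743, 0.7356)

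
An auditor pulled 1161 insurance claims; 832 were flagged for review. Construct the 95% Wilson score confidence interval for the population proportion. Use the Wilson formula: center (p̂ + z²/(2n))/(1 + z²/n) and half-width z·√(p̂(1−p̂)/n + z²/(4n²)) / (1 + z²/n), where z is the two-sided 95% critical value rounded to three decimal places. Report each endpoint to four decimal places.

(0.6900, 0.7418)

Here p̂ = 832/1161 = 0.71662 and z = 1.960 (z² = 3.841600).
Denominator 1 + z²/n = 1 + 3.841600/1161 = 1.003309.
Adjusted center: (0.71662 + z²/(2n))/1.003309 = 0.71591.
Radicand: p̂(1−p̂)/n + z²/(4n²) = 0.000174913 + 0.000000713 = 0.000175626.
Half-width = 1.960·√0.000175626/1.003309 = 0.02589.
So the interval runs from 0.6900 to 0.7418.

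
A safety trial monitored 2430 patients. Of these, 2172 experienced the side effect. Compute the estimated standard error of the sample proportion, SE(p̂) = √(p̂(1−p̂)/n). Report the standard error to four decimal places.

SE = 0.0062

The sample proportion is 2172/2430 = 0.89383.
p̂(1−p̂) = 0.094898.
Dividing by n and taking the root: √0.000039053 = 0.0062.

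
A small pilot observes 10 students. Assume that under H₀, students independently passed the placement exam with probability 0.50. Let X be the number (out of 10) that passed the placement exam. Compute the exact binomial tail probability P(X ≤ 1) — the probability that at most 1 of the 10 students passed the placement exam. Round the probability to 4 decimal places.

P = 0.0107

X ~ Binomial(n=10, p=0.50).
P(X ≤ 1) = C(10,0)·0.50^0·0.50^10 + C(10,1)·0.50^1·0.50^9.
= 0.000977 + 0.009766 = 0.0107.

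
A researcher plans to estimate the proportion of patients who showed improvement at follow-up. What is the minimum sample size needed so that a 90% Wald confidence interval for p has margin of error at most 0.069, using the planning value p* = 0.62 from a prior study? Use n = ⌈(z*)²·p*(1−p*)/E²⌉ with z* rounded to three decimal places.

n = 134

z* = 1.645 at the 90% level.
p*(1−p*) = 0.62·0.38 = 0.2356.
(z*)²·p*(1−p*)/E² = 2.706025·0.2356/0.004761 = 133.909.
Rounding up, n = 134.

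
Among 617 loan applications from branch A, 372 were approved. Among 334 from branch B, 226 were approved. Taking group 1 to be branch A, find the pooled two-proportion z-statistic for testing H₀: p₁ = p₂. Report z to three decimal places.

Sample proportions: p̂₁ = 372/617 = 0.60292 and p̂₂ = 226/334 = 0.67665.
Pooled p̂ = (372+226)/(617+334) = 598/951 = 0.62881.
SE = √[p̂(1−p̂)(1/n₁+1/n₂)] = √[0.62881·0.37119·(1/617+1/334)] ≈ 0.032819.
z = (p̂₁ − p̂₂)/SE = (0.60292 − 0.67665)/0.032819 = -0.07373/0.032819 = -2.247.

z = -2.247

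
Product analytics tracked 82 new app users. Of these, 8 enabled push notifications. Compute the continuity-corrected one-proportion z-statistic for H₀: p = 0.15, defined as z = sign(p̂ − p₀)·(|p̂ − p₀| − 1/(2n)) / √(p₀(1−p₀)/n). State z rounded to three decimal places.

With x = 8 successes in n = 82, p̂ = 0.09756. p̂ − p₀ = -0.052439.
1/(2n) = 0.006098.
Corrected numerator: |-0.052439| − 0.006098 = 0.046341.
SE₀ = √(0.15·0.85/82) = 0.039432.
z = −0.046341/0.039432 = -1.175.

z = -1.175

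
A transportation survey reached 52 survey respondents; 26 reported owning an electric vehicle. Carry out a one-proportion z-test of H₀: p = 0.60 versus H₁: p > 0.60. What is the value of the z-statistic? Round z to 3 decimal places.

Sample proportion p̂ = 26/52 = 0.50000.
Null standard error: √(0.60·0.40/52) = √0.004615385 = 0.067937.
z = (0.50000 − 0.60)/0.067937 = -0.10000/0.067937 = -1.472.

z = -1.472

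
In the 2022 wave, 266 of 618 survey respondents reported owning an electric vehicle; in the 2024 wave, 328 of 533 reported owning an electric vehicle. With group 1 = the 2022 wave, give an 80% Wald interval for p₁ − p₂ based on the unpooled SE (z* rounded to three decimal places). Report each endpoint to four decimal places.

(-0.2221, -0.1478)

p̂₁ = 0.43042, p̂₂ = 0.61538, so the observed difference is -0.18496.
SE = √(0.000396697 + 0.000444065) = √0.000840762 = 0.028996.
For 80% confidence, z* = 1.282. Margin of error = 0.03717.
So the interval runs from -0.2221 to -0.1478.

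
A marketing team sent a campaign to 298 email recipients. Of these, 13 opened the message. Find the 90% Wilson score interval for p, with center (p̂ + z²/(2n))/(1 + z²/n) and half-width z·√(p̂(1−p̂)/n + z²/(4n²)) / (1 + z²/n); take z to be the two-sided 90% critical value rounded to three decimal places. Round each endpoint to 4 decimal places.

(0.0279, 0.0675)

Here p̂ = 13/298 = 0.04362 and z = 1.645 (z² = 2.706025).
1 + z²/n = 1.009081.
Center = (0.04362 + 0.004540)/1.009081 = 0.04773.
Radicand: p̂(1−p̂)/n + z²/(4n²) = 0.000140004 + 0.000007618 = 0.000147622.
Half-width = z·√(radicand)/denom = 1.645·0.012150/1.009081 = 0.01981.
Interval: 0.04773 ± 0.01981 → (0.0279, 0.0675).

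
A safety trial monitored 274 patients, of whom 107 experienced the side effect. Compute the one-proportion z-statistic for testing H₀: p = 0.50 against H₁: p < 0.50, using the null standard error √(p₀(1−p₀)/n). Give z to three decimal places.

p̂ = 107/274 = 0.39051.
Under H₀, SE = √(p₀(1−p₀)/n) = √(0.50·0.50/274) = √0.000912409 = 0.030206.
z = (p̂ − p₀)/SE = (0.39051 − 0.50)/0.030206 = -3.625.

z = -3.625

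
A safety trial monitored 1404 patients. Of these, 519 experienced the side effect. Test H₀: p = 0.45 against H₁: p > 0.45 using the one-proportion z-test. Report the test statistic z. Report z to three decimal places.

With x = 519 successes in n = 1404, p̂ = 0.36966.
SE₀ = √(0.45·0.55/1404) = 0.013277.
z = (p̂ − p₀)/SE = (0.36966 − 0.45)/0.013277 = -6.051.

z = -6.051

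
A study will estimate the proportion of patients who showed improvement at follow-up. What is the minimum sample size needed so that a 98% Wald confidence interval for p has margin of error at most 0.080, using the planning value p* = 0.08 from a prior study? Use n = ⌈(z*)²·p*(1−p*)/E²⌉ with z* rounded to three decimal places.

n = 63

For 98% confidence, z* = 2.326.
p*(1−p*) = 0.0736.
Required n before rounding: 5.410276 × 0.0736 / 0.080² = 62.218.
Rounding up, n = 63.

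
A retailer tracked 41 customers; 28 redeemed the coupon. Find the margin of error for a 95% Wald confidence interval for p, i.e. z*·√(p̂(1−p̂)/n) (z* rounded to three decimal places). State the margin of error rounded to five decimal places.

ME = 0.14244

With x = 28 successes in n = 41, p̂ = 0.68293.
Standard error of p̂: √(0.216538/41) = √0.005281409 = 0.072673.
The 95% critical value is z* = 1.960.
Margin of error = z*·SE = 1.960 × 0.072673 = 0.14244.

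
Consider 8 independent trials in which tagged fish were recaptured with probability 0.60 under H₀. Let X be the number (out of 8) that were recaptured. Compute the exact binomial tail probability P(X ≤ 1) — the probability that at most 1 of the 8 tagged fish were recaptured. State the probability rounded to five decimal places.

X is binomial with n = 8 and p = 0.60.
P(X ≤ 1) = C(8,0)·0.60^0·0.40^8 + C(8,1)·0.60^1·0.40^7.
= 0.000655 + 0.007864 = 0.00852.

P = 0.00852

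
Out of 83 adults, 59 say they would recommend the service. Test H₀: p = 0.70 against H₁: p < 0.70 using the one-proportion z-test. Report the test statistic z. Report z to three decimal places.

z = 0.216

Sample proportion p̂ = 59/83 = 0.71084.
SE₀ = √(0.70·0.30/83) = 0.050300.
z = (0.71084 − 0.70)/0.050300 = 0.01084/0.050300 = 0.216.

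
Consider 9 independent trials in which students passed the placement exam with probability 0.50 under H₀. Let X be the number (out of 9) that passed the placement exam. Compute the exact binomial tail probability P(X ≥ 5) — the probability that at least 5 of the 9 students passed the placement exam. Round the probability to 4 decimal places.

P = 0.5000

X ~ Binomial(n=9, p=0.50).
P(X ≥ 5) = Σ_{j=5}^{9} C(9,j)·0.50^j·0.50^{9−j}.
= 0.246094 + 0.164062 + 0.070312 + 0.017578 + 0.001953 = 0.5000.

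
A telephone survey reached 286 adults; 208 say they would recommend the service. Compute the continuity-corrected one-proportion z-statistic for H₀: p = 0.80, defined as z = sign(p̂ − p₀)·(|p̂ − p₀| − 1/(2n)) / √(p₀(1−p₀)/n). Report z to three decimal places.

z = -3.001

Sample proportion p̂ = 208/286 = 0.72727. p̂ − p₀ = -0.072727.
Continuity correction 1/(2n) = 1/572 = 0.001748.
Corrected numerator: |-0.072727| − 0.001748 = 0.070979.
Under H₀, SE = √(p₀(1−p₀)/n) = √(0.80·0.20/286) = √0.000559441 = 0.023652.
z = −0.070979/0.023652 = -3.001.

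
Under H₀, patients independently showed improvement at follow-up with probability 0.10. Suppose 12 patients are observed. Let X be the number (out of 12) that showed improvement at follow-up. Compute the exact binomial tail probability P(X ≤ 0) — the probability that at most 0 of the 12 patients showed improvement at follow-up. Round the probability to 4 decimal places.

P = 0.2824

X is binomial with n = 12 and p = 0.10.
P(X ≤ 0) = C(12,0)·0.10^0·0.90^12.
= 0.282430 = 0.2824.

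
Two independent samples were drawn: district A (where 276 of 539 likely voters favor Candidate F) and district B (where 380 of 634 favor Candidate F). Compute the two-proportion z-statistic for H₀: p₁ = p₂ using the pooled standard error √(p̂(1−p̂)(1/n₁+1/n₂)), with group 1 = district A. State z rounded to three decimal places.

Sample proportions: p̂₁ = 276/539 = 0.51206 and p̂₂ = 380/634 = 0.59937.
Pooling: p̂ = 656/1173 = 0.55925.
SE = √[p̂(1−p̂)(1/n₁+1/n₂)] = √[0.55925·0.44075·(1/539+1/634)] ≈ 0.029088.
z = -0.08731/0.029088 = -3.002.

z = -3.002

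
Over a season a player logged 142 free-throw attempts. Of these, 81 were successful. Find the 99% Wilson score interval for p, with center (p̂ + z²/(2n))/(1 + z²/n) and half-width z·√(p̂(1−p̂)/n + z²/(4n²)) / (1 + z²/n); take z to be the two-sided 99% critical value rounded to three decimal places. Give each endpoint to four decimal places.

(0.4626, 0.6719)

Here p̂ = 81/142 = 0.57042 and z = 2.576 (z² = 6.635776).
Denominator 1 + z²/n = 1 + 6.635776/142 = 1.046731.
Center = (0.57042 + 0.023365)/1.046731 = 0.56728.
Radicand: p̂(1−p̂)/n + z²/(4n²) = 0.001725638 + 0.000082273 = 0.001807911.
Half-width = 2.576·√0.001807911/1.046731 = 0.10464.
So the interval runs from 0.4626 to 0.6719.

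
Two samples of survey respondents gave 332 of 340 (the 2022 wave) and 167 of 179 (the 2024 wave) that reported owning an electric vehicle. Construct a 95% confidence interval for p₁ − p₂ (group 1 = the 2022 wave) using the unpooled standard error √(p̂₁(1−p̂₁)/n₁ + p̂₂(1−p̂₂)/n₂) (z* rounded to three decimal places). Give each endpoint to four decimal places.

p̂₁ = 332/340 = 0.97647, p̂₂ = 167/179 = 0.93296; p̂₁ − p̂₂ = 0.04351.
Unpooled SE = √(p̂₁(1−p̂₁)/n₁ + p̂₂(1−p̂₂)/n₂) = √(0.000067576 + 0.000349413) = 0.020420.
z* = 1.960 at the 95% level. Margin = 1.960·0.020420 = 0.04002.
CI: 0.04351 ± 0.04002 = (0.0035, 0.0835).

(0.0035, 0.0835)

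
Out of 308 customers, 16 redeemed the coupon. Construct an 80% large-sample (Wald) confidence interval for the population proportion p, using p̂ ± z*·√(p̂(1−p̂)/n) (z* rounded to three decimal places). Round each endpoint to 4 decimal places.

With x = 16 successes in n = 308, p̂ = 0.05195.
SE = √(p̂(1−p̂)/n) = √(0.049249/308) = 0.012645.
z* = 1.282 at the 80% level.
Margin of error: 1.282 × 0.012645 = 0.01621.
CI: 0.05195 ± 0.01621 = (0.0357, 0.0682).

(0.0357, 0.0682)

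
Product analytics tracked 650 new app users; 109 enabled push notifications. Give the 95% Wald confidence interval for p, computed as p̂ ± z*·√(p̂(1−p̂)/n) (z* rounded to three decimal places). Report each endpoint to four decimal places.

Sample proportion p̂ = 109/650 = 0.16769.
Standard error of p̂: √(0.139572/650) = √0.000214726 = 0.014654.
For 95% confidence, z* = 1.960.
Margin = 1.960·0.014654 = 0.02872.
So the interval runs from 0.1390 to 0.1964.

(0.1390, 0.1964)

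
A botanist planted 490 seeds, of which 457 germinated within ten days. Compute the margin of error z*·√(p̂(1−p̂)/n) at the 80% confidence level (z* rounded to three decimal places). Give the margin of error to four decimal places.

Sample proportion p̂ = 457/490 = 0.93265.
SE = √(p̂(1−p̂)/n) = √(0.062811/490) = 0.011322.
For 80% confidence, z* = 1.282.
So ME = 0.0145.

ME = 0.0145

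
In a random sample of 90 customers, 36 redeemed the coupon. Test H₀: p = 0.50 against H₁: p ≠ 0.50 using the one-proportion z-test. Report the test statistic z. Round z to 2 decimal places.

Sample proportion p̂ = 36/90 = 0.40000.
Null standard error: √(0.50·0.50/90) = √0.002777778 = 0.052705.
Test statistic: z = -0.10000/0.052705 = -1.90.

z = -1.90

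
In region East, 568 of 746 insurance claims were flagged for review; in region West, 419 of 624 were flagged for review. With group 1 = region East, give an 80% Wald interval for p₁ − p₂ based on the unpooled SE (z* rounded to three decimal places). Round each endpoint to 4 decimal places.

(0.0586, 0.1212)

p̂₁ = 0.76139, p̂₂ = 0.67147, so the observed difference is 0.08992.
SE = √(0.000243530 + 0.000353520) = √0.000597050 = 0.024435.
z* = 1.282 at the 80% level. Margin of error = 0.03133.
So the interval runs from 0.0586 to 0.1212.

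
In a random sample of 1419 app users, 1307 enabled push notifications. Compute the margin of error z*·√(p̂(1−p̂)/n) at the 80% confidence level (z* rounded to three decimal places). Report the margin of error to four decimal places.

ME = 0.0092

Sample proportion p̂ = 1307/1419 = 0.92107.
Standard error of p̂: √(0.072699/1419) = √0.000051233 = 0.007158.
The 80% critical value is z* = 1.282.
So ME = 0.0092.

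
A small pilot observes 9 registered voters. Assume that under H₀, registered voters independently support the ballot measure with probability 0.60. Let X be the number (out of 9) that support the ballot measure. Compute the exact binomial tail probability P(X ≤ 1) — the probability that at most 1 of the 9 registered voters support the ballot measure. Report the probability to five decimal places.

P = 0.00380

X ~ Binomial(n=9, p=0.60).
P(X ≤ 1) = C(9,0)·0.60^0·0.40^9 + C(9,1)·0.60^1·0.40^8.
= 0.000262 + 0.003539 = 0.00380.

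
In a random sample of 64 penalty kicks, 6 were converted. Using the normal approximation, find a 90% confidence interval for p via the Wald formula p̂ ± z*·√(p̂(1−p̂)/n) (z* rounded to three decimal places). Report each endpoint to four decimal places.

(0.0338, 0.1537)

The sample proportion is 6/64 = 0.09375.
SE = √(p̂(1−p̂)/n) = √(0.084961/64) = 0.036435.
z* = 1.645 at the 90% level.
Margin of error: 1.645 × 0.036435 = 0.05994.
So the interval runs from 0.0338 to 0.1537.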